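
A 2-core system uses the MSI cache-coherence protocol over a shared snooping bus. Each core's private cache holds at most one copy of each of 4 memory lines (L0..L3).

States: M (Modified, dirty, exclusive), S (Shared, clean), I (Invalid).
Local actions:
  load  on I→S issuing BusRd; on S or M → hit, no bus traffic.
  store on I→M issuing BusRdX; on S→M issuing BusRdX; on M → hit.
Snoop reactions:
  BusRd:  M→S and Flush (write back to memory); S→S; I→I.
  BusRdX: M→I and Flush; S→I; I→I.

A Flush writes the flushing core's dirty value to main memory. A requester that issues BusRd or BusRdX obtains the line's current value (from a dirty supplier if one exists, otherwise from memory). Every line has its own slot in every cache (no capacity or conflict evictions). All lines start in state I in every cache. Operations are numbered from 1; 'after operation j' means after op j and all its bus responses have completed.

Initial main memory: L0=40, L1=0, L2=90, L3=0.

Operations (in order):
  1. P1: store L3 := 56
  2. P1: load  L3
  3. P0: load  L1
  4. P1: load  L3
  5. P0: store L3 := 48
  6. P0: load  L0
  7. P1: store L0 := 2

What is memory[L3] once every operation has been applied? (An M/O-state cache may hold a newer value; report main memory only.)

step 1: P1: store L3 := 56  ⟶  IM  (L3)  txn=BusRdX  M[L3]=0
step 2: P1: load  L3  ⟶  IM  (L3)  txn=∅  M[L3]=0
step 3: P0: load  L1  ⟶  SI  (L1)  txn=BusRd  M[L1]=0
step 4: P1: load  L3  ⟶  IM  (L3)  txn=∅  M[L3]=0
step 5: P0: store L3 := 48  ⟶  MI  (L3)  txn=BusRdX+Flush  M[L3]=56
step 6: P0: load  L0  ⟶  SI  (L0)  txn=BusRd  M[L0]=40
step 7: P1: store L0 := 2  ⟶  IM  (L0)  txn=BusRdX  M[L0]=40

memory[L3] = 56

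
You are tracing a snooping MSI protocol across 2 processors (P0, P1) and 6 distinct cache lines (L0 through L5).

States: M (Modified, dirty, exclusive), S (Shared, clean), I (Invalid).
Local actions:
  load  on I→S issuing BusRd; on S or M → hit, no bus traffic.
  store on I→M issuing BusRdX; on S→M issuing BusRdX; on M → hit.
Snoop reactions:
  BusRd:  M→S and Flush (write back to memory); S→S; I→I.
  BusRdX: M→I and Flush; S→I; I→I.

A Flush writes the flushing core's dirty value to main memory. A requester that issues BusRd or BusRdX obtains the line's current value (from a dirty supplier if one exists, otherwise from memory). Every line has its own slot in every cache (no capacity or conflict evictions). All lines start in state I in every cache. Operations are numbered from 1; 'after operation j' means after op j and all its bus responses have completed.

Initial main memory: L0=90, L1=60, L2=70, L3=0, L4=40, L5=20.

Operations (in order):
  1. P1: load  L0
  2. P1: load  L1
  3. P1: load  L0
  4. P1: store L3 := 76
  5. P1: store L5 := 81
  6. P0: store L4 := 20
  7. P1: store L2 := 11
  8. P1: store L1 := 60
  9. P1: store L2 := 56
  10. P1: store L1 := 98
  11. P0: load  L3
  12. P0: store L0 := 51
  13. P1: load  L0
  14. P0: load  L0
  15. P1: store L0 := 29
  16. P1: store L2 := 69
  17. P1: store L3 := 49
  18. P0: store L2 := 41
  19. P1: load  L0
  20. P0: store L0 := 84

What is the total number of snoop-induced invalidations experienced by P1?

step 1: P1: load  L0  ⟶  IS  (L0)  txn=BusRd  M[L0]=90
step 2: P1: load  L1  ⟶  IS  (L1)  txn=BusRd  M[L1]=60
step 3: P1: load  L0  ⟶  IS  (L0)  txn=∅  M[L0]=90
step 4: P1: store L3 := 76  ⟶  IM  (L3)  txn=BusRdX  M[L3]=0
step 5: P1: store L5 := 81  ⟶  IM  (L5)  txn=BusRdX  M[L5]=20
step 6: P0: store L4 := 20  ⟶  MI  (L4)  txn=BusRdX  M[L4]=40
step 7: P1: store L2 := 11  ⟶  IM  (L2)  txn=BusRdX  M[L2]=70
step 8: P1: store L1 := 60  ⟶  IM  (L1)  txn=BusRdX  M[L1]=60
step 9: P1: store L2 := 56  ⟶  IM  (L2)  txn=∅  M[L2]=70
step 10: P1: store L1 := 98  ⟶  IM  (L1)  txn=∅  M[L1]=60
step 11: P0: load  L3  ⟶  SS  (L3)  txn=BusRd+Flush  M[L3]=76
step 12: P0: store L0 := 51  ⟶  MI  (L0)  txn=BusRdX  M[L0]=90
step 13: P1: load  L0  ⟶  SS  (L0)  txn=BusRd+Flush  M[L0]=51
step 14: P0: load  L0  ⟶  SS  (L0)  txn=∅  M[L0]=51
step 15: P1: store L0 := 29  ⟶  IM  (L0)  txn=BusRdX  M[L0]=51
step 16: P1: store L2 := 69  ⟶  IM  (L2)  txn=∅  M[L2]=70
step 17: P1: store L3 := 49  ⟶  IM  (L3)  txn=BusRdX  M[L3]=76
step 18: P0: store L2 := 41  ⟶  MI  (L2)  txn=BusRdX+Flush  M[L2]=69
step 19: P1: load  L0  ⟶  IM  (L0)  txn=∅  M[L0]=51
step 20: P0: store L0 := 84  ⟶  MI  (L0)  txn=BusRdX+Flush  M[L0]=29

invalidations = 3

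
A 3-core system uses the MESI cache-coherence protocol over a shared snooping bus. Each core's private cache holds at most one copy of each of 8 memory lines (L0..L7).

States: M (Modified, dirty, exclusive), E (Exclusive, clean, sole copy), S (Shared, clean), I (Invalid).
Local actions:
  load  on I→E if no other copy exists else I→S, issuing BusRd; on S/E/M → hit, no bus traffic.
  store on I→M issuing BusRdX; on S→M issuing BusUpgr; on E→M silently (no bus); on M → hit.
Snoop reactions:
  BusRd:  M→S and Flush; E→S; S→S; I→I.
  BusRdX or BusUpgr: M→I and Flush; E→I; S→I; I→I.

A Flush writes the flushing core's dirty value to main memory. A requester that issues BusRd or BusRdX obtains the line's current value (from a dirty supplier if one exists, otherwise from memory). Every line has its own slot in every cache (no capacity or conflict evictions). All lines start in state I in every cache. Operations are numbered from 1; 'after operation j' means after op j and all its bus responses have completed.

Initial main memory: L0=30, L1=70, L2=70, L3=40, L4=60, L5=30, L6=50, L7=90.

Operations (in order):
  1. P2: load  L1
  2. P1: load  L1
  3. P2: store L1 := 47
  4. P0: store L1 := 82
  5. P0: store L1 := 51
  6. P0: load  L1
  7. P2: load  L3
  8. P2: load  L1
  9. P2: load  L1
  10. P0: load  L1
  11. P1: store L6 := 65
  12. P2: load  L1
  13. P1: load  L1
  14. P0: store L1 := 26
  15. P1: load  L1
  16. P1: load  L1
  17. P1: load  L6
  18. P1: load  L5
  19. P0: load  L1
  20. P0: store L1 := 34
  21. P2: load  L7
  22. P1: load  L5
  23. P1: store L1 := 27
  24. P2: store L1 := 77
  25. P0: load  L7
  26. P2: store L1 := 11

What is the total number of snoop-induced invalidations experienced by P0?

invalidations = 1

step 1: P2: load  L1  ⟶  IIE  (L1)  txn=BusRd  M[L1]=70
step 2: P1: load  L1  ⟶  ISS  (L1)  txn=BusRd  M[L1]=70
step 3: P2: store L1 := 47  ⟶  IIM  (L1)  txn=BusUpgr  M[L1]=70
step 4: P0: store L1 := 82  ⟶  MII  (L1)  txn=BusRdX+Flush  M[L1]=47
step 5: P0: store L1 := 51  ⟶  MII  (L1)  txn=∅  M[L1]=47
step 6: P0: load  L1  ⟶  MII  (L1)  txn=∅  M[L1]=47
step 7: P2: load  L3  ⟶  IIE  (L3)  txn=BusRd  M[L3]=40
step 8: P2: load  L1  ⟶  SIS  (L1)  txn=BusRd+Flush  M[L1]=51
step 9: P2: load  L1  ⟶  SIS  (L1)  txn=∅  M[L1]=51
step 10: P0: load  L1  ⟶  SIS  (L1)  txn=∅  M[L1]=51
step 11: P1: store L6 := 65  ⟶  IMI  (L6)  txn=BusRdX  M[L6]=50
step 12: P2: load  L1  ⟶  SIS  (L1)  txn=∅  M[L1]=51
step 13: P1: load  L1  ⟶  SSS  (L1)  txn=BusRd  M[L1]=51
step 14: P0: store L1 := 26  ⟶  MII  (L1)  txn=BusUpgr  M[L1]=51
step 15: P1: load  L1  ⟶  SSI  (L1)  txn=BusRd+Flush  M[L1]=26
step 16: P1: load  L1  ⟶  SSI  (L1)  txn=∅  M[L1]=26
step 17: P1: load  L6  ⟶  IMI  (L6)  txn=∅  M[L6]=50
step 18: P1: load  L5  ⟶  IEI  (L5)  txn=BusRd  M[L5]=30
step 19: P0: load  L1  ⟶  SSI  (L1)  txn=∅  M[L1]=26
step 20: P0: store L1 := 34  ⟶  MII  (L1)  txn=BusUpgr  M[L1]=26
step 21: P2: load  L7  ⟶  IIE  (L7)  txn=BusRd  M[L7]=90
step 22: P1: load  L5  ⟶  IEI  (L5)  txn=∅  M[L5]=30
step 23: P1: store L1 := 27  ⟶  IMI  (L1)  txn=BusRdX+Flush  M[L1]=34
step 24: P2: store L1 := 77  ⟶  IIM  (L1)  txn=BusRdX+Flush  M[L1]=27
step 25: P0: load  L7  ⟶  SIS  (L7)  txn=BusRd  M[L7]=90
step 26: P2: store L1 := 11  ⟶  IIM  (L1)  txn=∅  M[L1]=27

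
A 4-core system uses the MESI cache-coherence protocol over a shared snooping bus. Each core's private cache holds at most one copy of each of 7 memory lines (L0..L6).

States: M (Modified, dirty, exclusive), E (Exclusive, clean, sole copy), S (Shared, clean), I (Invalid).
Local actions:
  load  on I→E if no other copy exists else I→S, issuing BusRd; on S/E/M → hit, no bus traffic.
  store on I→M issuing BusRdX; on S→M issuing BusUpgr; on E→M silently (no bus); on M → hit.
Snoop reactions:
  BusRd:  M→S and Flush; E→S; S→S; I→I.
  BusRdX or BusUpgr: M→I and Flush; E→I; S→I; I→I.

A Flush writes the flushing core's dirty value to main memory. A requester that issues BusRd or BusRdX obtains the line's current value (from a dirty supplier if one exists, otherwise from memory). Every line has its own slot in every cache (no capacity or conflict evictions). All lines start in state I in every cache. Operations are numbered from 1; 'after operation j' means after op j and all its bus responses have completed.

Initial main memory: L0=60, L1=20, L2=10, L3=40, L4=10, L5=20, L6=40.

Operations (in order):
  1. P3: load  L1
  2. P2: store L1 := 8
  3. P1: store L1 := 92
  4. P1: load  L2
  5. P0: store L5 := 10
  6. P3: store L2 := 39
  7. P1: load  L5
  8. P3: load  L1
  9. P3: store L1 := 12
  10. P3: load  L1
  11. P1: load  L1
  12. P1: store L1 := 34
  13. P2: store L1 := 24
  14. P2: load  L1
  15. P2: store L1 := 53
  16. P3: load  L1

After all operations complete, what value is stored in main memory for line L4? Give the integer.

[1] P3: load  L1 | P0:I, P1:I, P2:I, P3:E(20) | bus: BusRd
[2] P2: store L1 := 8 | P0:I, P1:I, P2:M(8), P3:I | bus: BusRdX
[3] P1: store L1 := 92 | P0:I, P1:M(92), P2:I, P3:I | bus: BusRdX,Flush
[4] P1: load  L2 | P0:I, P1:E(10), P2:I, P3:I | bus: BusRd
[5] P0: store L5 := 10 | P0:M(10), P1:I, P2:I, P3:I | bus: BusRdX
[6] P3: store L2 := 39 | P0:I, P1:I, P2:I, P3:M(39) | bus: BusRdX
[7] P1: load  L5 | P0:S(10), P1:S(10), P2:I, P3:I | bus: BusRd,Flush
[8] P3: load  L1 | P0:I, P1:S(92), P2:I, P3:S(92) | bus: BusRd,Flush
[9] P3: store L1 := 12 | P0:I, P1:I, P2:I, P3:M(12) | bus: BusUpgr
[10] P3: load  L1 | P0:I, P1:I, P2:I, P3:M(12) | bus: none
[11] P1: load  L1 | P0:I, P1:S(12), P2:I, P3:S(12) | bus: BusRd,Flush
[12] P1: store L1 := 34 | P0:I, P1:M(34), P2:I, P3:I | bus: BusUpgr
[13] P2: store L1 := 24 | P0:I, P1:I, P2:M(24), P3:I | bus: BusRdX,Flush
[14] P2: load  L1 | P0:I, P1:I, P2:M(24), P3:I | bus: none
[15] P2: store L1 := 53 | P0:I, P1:I, P2:M(53), P3:I | bus: none
[16] P3: load  L1 | P0:I, P1:I, P2:S(53), P3:S(53) | bus: BusRd,Flush

memory[L4] = 10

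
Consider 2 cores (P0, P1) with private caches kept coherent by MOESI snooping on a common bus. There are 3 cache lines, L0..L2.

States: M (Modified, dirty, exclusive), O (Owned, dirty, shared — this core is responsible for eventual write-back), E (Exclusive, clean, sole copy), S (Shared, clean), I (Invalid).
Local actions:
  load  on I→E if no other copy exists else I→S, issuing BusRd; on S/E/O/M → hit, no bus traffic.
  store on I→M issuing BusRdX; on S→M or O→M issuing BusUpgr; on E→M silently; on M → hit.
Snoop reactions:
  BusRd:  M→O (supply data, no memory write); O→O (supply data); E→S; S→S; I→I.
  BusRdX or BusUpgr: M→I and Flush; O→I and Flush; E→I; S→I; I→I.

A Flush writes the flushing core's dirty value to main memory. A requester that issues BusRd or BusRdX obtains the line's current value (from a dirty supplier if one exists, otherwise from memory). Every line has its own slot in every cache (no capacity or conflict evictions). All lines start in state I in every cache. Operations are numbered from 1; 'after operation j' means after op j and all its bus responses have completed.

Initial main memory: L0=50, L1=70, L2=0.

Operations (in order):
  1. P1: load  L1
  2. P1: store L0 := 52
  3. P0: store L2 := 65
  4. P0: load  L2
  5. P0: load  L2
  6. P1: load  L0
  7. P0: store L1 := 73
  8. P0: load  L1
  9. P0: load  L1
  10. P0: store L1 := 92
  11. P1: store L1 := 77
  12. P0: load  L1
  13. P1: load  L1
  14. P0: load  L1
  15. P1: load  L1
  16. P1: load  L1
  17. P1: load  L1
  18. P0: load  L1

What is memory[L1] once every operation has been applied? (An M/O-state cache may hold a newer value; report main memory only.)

memory[L1] = 92

  op1 P1: load  L1 → I/E on L1; bus BusRd; mem=70
  op2 P1: store L0 := 52 → I/M on L0; bus BusRdX; mem=50
  op3 P0: store L2 := 65 → M/I on L2; bus BusRdX; mem=0
  op4 P0: load  L2 → M/I on L2; bus (none); mem=0
  op5 P0: load  L2 → M/I on L2; bus (none); mem=0
  op6 P1: load  L0 → I/M on L0; bus (none); mem=50
  op7 P0: store L1 := 73 → M/I on L1; bus BusRdX; mem=70
  op8 P0: load  L1 → M/I on L1; bus (none); mem=70
  op9 P0: load  L1 → M/I on L1; bus (none); mem=70
  op10 P0: store L1 := 92 → M/I on L1; bus (none); mem=70
  op11 P1: store L1 := 77 → I/M on L1; bus BusRdX Flush; mem=92
  op12 P0: load  L1 → S/O on L1; bus BusRd; mem=92
  op13 P1: load  L1 → S/O on L1; bus (none); mem=92
  op14 P0: load  L1 → S/O on L1; bus (none); mem=92
  op15 P1: load  L1 → S/O on L1; bus (none); mem=92
  op16 P1: load  L1 → S/O on L1; bus (none); mem=92
  op17 P1: load  L1 → S/O on L1; bus (none); mem=92
  op18 P0: load  L1 → S/O on L1; bus (none); mem=92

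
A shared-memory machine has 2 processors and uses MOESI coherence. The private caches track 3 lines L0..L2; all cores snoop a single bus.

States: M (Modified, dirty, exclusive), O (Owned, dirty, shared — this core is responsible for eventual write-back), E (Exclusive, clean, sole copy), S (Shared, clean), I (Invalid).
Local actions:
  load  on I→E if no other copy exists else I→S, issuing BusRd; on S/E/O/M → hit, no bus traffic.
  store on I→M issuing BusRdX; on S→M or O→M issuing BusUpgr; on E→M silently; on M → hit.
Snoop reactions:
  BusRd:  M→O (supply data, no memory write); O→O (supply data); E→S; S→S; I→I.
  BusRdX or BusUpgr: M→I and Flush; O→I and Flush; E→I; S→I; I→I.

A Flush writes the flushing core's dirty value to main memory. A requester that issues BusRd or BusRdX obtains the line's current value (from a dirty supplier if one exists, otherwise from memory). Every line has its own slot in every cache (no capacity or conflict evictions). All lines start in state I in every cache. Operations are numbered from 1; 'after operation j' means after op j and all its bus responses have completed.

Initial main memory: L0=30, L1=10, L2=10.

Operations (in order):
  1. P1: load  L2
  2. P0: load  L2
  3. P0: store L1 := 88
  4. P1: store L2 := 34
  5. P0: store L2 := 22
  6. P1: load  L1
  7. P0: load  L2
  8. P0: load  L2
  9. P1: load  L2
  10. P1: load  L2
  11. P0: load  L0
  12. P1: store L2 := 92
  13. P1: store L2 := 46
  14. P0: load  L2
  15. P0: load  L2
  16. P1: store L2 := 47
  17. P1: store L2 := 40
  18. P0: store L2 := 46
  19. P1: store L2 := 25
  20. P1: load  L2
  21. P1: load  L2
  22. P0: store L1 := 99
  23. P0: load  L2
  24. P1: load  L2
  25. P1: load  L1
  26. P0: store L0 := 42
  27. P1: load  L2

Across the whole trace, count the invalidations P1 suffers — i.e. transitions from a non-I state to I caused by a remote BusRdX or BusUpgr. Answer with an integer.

1. P1: load  L2  bus=[BusRd]  L2: P0=I P1=E  mem[L2]=10
2. P0: load  L2  bus=[BusRd]  L2: P0=S P1=S  mem[L2]=10
3. P0: store L1 := 88  bus=[BusRdX]  L1: P0=M P1=I  mem[L1]=10
4. P1: store L2 := 34  bus=[BusUpgr]  L2: P0=I P1=M  mem[L2]=10
5. P0: store L2 := 22  bus=[BusRdX,Flush]  L2: P0=M P1=I  mem[L2]=34
6. P1: load  L1  bus=[BusRd]  L1: P0=O P1=S  mem[L1]=10
7. P0: load  L2  bus=[-]  L2: P0=M P1=I  mem[L2]=34
8. P0: load  L2  bus=[-]  L2: P0=M P1=I  mem[L2]=34
9. P1: load  L2  bus=[BusRd]  L2: P0=O P1=S  mem[L2]=34
10. P1: load  L2  bus=[-]  L2: P0=O P1=S  mem[L2]=34
11. P0: load  L0  bus=[BusRd]  L0: P0=E P1=I  mem[L0]=30
12. P1: store L2 := 92  bus=[BusUpgr,Flush]  L2: P0=I P1=M  mem[L2]=22
13. P1: store L2 := 46  bus=[-]  L2: P0=I P1=M  mem[L2]=22
14. P0: load  L2  bus=[BusRd]  L2: P0=S P1=O  mem[L2]=22
15. P0: load  L2  bus=[-]  L2: P0=S P1=O  mem[L2]=22
16. P1: store L2 := 47  bus=[BusUpgr]  L2: P0=I P1=M  mem[L2]=22
17. P1: store L2 := 40  bus=[-]  L2: P0=I P1=M  mem[L2]=22
18. P0: store L2 := 46  bus=[BusRdX,Flush]  L2: P0=M P1=I  mem[L2]=40
19. P1: store L2 := 25  bus=[BusRdX,Flush]  L2: P0=I P1=M  mem[L2]=46
20. P1: load  L2  bus=[-]  L2: P0=I P1=M  mem[L2]=46
21. P1: load  L2  bus=[-]  L2: P0=I P1=M  mem[L2]=46
22. P0: store L1 := 99  bus=[BusUpgr]  L1: P0=M P1=I  mem[L1]=10
23. P0: load  L2  bus=[BusRd]  L2: P0=S P1=O  mem[L2]=46
24. P1: load  L2  bus=[-]  L2: P0=S P1=O  mem[L2]=46
25. P1: load  L1  bus=[BusRd]  L1: P0=O P1=S  mem[L1]=10
26. P0: store L0 := 42  bus=[-]  L0: P0=M P1=I  mem[L0]=30
27. P1: load  L2  bus=[-]  L2: P0=S P1=O  mem[L2]=46

invalidations = 3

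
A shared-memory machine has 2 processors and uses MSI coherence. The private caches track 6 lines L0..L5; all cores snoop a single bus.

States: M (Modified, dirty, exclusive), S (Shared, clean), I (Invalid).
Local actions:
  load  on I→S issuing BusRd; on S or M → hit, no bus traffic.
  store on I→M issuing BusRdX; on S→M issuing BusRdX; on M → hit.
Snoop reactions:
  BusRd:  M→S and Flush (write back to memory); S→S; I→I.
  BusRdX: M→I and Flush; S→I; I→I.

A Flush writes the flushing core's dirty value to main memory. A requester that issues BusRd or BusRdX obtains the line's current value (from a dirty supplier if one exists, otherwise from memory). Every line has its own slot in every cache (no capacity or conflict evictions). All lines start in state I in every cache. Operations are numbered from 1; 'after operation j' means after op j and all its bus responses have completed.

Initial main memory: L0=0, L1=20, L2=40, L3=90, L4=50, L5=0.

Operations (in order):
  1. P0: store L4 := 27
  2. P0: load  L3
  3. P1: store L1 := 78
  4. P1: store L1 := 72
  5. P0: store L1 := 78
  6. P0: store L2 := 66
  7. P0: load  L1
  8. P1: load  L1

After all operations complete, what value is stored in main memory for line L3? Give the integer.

memory[L3] = 90

  op1 P0: store L4 := 27 → M/I on L4; bus BusRdX; mem=50
  op2 P0: load  L3 → S/I on L3; bus BusRd; mem=90
  op3 P1: store L1 := 78 → I/M on L1; bus BusRdX; mem=20
  op4 P1: store L1 := 72 → I/M on L1; bus (none); mem=20
  op5 P0: store L1 := 78 → M/I on L1; bus BusRdX Flush; mem=72
  op6 P0: store L2 := 66 → M/I on L2; bus BusRdX; mem=40
  op7 P0: load  L1 → M/I on L1; bus (none); mem=72
  op8 P1: load  L1 → S/S on L1; bus BusRd Flush; mem=78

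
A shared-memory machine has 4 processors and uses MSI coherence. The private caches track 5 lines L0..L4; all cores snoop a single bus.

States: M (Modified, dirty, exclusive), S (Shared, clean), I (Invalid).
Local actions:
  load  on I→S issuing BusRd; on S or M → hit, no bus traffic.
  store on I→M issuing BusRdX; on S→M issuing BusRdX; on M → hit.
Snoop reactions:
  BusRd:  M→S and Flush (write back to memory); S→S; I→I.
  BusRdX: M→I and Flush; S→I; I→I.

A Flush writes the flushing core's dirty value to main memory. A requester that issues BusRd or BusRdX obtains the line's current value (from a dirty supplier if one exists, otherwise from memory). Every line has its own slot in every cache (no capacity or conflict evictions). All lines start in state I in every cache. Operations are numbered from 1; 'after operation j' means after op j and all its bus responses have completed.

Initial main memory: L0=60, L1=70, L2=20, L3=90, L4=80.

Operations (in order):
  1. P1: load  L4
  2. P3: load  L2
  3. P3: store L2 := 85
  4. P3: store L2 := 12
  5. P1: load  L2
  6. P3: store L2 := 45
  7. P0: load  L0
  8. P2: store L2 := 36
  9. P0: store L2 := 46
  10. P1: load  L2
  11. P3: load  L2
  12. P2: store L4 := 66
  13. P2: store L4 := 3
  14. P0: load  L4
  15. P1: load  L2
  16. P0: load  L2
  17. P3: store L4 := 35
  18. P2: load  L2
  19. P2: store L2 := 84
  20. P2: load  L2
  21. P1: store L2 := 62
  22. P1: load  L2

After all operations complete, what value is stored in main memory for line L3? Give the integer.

memory[L3] = 90

[1] P1: load  L4 | P0:I, P1:S(80), P2:I, P3:I | bus: BusRd
[2] P3: load  L2 | P0:I, P1:I, P2:I, P3:S(20) | bus: BusRd
[3] P3: store L2 := 85 | P0:I, P1:I, P2:I, P3:M(85) | bus: BusRdX
[4] P3: store L2 := 12 | P0:I, P1:I, P2:I, P3:M(12) | bus: none
[5] P1: load  L2 | P0:I, P1:S(12), P2:I, P3:S(12) | bus: BusRd,Flush
[6] P3: store L2 := 45 | P0:I, P1:I, P2:I, P3:M(45) | bus: BusRdX
[7] P0: load  L0 | P0:S(60), P1:I, P2:I, P3:I | bus: BusRd
[8] P2: store L2 := 36 | P0:I, P1:I, P2:M(36), P3:I | bus: BusRdX,Flush
[9] P0: store L2 := 46 | P0:M(46), P1:I, P2:I, P3:I | bus: BusRdX,Flush
[10] P1: load  L2 | P0:S(46), P1:S(46), P2:I, P3:I | bus: BusRd,Flush
[11] P3: load  L2 | P0:S(46), P1:S(46), P2:I, P3:S(46) | bus: BusRd
[12] P2: store L4 := 66 | P0:I, P1:I, P2:M(66), P3:I | bus: BusRdX
[13] P2: store L4 := 3 | P0:I, P1:I, P2:M(3), P3:I | bus: none
[14] P0: load  L4 | P0:S(3), P1:I, P2:S(3), P3:I | bus: BusRd,Flush
[15] P1: load  L2 | P0:S(46), P1:S(46), P2:I, P3:S(46) | bus: none
[16] P0: load  L2 | P0:S(46), P1:S(46), P2:I, P3:S(46) | bus: none
[17] P3: store L4 := 35 | P0:I, P1:I, P2:I, P3:M(35) | bus: BusRdX
[18] P2: load  L2 | P0:S(46), P1:S(46), P2:S(46), P3:S(46) | bus: BusRd
[19] P2: store L2 := 84 | P0:I, P1:I, P2:M(84), P3:I | bus: BusRdX
[20] P2: load  L2 | P0:I, P1:I, P2:M(84), P3:I | bus: none
[21] P1: store L2 := 62 | P0:I, P1:M(62), P2:I, P3:I | bus: BusRdX,Flush
[22] P1: load  L2 | P0:I, P1:M(62), P2:I, P3:I | bus: none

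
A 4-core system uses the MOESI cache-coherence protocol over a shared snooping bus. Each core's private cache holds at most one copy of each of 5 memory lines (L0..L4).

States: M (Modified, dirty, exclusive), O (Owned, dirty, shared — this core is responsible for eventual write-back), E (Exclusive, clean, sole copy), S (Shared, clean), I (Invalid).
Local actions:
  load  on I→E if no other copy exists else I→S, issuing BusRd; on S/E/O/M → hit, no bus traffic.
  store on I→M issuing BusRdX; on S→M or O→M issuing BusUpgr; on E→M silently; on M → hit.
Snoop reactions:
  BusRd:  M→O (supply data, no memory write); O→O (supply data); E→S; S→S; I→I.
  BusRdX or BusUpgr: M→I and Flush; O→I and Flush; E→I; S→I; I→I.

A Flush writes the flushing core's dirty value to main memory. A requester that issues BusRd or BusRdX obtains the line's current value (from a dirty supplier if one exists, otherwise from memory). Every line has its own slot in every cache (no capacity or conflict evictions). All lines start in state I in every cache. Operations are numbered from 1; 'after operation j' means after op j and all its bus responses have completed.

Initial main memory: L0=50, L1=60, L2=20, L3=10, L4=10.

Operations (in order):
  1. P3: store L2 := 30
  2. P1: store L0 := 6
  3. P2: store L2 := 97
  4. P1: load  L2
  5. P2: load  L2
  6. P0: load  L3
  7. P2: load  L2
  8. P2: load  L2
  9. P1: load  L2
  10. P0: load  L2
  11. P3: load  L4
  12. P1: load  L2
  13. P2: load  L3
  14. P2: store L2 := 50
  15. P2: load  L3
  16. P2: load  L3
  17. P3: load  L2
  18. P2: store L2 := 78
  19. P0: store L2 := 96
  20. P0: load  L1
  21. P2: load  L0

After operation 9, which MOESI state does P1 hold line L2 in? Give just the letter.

state = S

[1] P3: store L2 := 30 | P0:I, P1:I, P2:I, P3:M(30) | bus: BusRdX
[2] P1: store L0 := 6 | P0:I, P1:M(6), P2:I, P3:I | bus: BusRdX
[3] P2: store L2 := 97 | P0:I, P1:I, P2:M(97), P3:I | bus: BusRdX,Flush
[4] P1: load  L2 | P0:I, P1:S(97), P2:O(97), P3:I | bus: BusRd
[5] P2: load  L2 | P0:I, P1:S(97), P2:O(97), P3:I | bus: none
[6] P0: load  L3 | P0:E(10), P1:I, P2:I, P3:I | bus: BusRd
[7] P2: load  L2 | P0:I, P1:S(97), P2:O(97), P3:I | bus: none
[8] P2: load  L2 | P0:I, P1:S(97), P2:O(97), P3:I | bus: none
[9] P1: load  L2 | P0:I, P1:S(97), P2:O(97), P3:I | bus: none
[10] P0: load  L2 | P0:S(97), P1:S(97), P2:O(97), P3:I | bus: BusRd
[11] P3: load  L4 | P0:I, P1:I, P2:I, P3:E(10) | bus: BusRd
[12] P1: load  L2 | P0:S(97), P1:S(97), P2:O(97), P3:I | bus: none
[13] P2: load  L3 | P0:S(10), P1:I, P2:S(10), P3:I | bus: BusRd
[14] P2: store L2 := 50 | P0:I, P1:I, P2:M(50), P3:I | bus: BusUpgr
[15] P2: load  L3 | P0:S(10), P1:I, P2:S(10), P3:I | bus: none
[16] P2: load  L3 | P0:S(10), P1:I, P2:S(10), P3:I | bus: none
[17] P3: load  L2 | P0:I, P1:I, P2:O(50), P3:S(50) | bus: BusRd
[18] P2: store L2 := 78 | P0:I, P1:I, P2:M(78), P3:I | bus: BusUpgr
[19] P0: store L2 := 96 | P0:M(96), P1:I, P2:I, P3:I | bus: BusRdX,Flush
[20] P0: load  L1 | P0:E(60), P1:I, P2:I, P3:I | bus: BusRd
[21] P2: load  L0 | P0:I, P1:O(6), P2:S(6), P3:I | bus: BusRd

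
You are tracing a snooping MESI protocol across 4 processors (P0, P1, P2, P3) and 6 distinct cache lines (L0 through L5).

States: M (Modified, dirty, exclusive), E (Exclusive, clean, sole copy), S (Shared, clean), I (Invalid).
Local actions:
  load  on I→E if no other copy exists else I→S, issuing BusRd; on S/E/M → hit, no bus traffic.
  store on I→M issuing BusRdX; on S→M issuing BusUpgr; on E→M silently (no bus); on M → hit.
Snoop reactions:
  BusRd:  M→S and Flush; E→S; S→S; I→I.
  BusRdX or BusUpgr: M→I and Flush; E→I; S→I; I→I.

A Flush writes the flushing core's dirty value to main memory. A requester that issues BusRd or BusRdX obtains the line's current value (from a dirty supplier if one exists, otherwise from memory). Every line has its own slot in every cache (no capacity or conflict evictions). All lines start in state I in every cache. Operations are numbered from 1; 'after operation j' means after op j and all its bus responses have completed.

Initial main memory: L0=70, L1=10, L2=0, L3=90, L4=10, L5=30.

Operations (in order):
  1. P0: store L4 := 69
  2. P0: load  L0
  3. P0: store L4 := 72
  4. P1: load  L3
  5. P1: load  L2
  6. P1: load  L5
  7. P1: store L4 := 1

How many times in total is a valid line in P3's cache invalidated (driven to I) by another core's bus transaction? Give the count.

invalidations = 0

1. P0: store L4 := 69  bus=[BusRdX]  L4: P0=M P1=I P2=I P3=I  mem[L4]=10
2. P0: load  L0  bus=[BusRd]  L0: P0=E P1=I P2=I P3=I  mem[L0]=70
3. P0: store L4 := 72  bus=[-]  L4: P0=M P1=I P2=I P3=I  mem[L4]=10
4. P1: load  L3  bus=[BusRd]  L3: P0=I P1=E P2=I P3=I  mem[L3]=90
5. P1: load  L2  bus=[BusRd]  L2: P0=I P1=E P2=I P3=I  mem[L2]=0
6. P1: load  L5  bus=[BusRd]  L5: P0=I P1=E P2=I P3=I  mem[L5]=30
7. P1: store L4 := 1  bus=[BusRdX,Flush]  L4: P0=I P1=M P2=I P3=I  mem[L4]=72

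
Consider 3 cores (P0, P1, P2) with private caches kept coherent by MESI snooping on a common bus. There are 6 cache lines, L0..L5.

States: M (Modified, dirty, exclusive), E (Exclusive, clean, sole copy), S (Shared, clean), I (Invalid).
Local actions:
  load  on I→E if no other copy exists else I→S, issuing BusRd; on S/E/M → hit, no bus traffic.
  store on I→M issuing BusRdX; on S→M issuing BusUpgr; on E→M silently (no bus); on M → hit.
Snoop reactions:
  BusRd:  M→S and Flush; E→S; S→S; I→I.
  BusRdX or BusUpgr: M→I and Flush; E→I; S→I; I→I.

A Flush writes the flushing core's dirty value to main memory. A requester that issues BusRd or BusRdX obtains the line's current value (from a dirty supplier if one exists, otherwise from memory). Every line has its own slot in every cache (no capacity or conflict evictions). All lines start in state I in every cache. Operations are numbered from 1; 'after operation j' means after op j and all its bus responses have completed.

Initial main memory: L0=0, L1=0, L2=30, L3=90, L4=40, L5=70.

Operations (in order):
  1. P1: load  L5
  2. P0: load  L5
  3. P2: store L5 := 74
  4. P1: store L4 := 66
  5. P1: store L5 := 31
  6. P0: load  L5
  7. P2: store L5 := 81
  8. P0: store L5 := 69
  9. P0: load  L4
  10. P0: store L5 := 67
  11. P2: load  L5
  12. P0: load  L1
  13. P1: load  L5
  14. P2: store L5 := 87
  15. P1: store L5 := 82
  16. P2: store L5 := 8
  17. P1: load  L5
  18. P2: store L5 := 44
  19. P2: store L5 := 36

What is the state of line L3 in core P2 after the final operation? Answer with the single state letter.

state = I

1. P1: load  L5  bus=[BusRd]  L5: P0=I P1=E P2=I  mem[L5]=70
2. P0: load  L5  bus=[BusRd]  L5: P0=S P1=S P2=I  mem[L5]=70
3. P2: store L5 := 74  bus=[BusRdX]  L5: P0=I P1=I P2=M  mem[L5]=70
4. P1: store L4 := 66  bus=[BusRdX]  L4: P0=I P1=M P2=I  mem[L4]=40
5. P1: store L5 := 31  bus=[BusRdX,Flush]  L5: P0=I P1=M P2=I  mem[L5]=74
6. P0: load  L5  bus=[BusRd,Flush]  L5: P0=S P1=S P2=I  mem[L5]=31
7. P2: store L5 := 81  bus=[BusRdX]  L5: P0=I P1=I P2=M  mem[L5]=31
8. P0: store L5 := 69  bus=[BusRdX,Flush]  L5: P0=M P1=I P2=I  mem[L5]=81
9. P0: load  L4  bus=[BusRd,Flush]  L4: P0=S P1=S P2=I  mem[L4]=66
10. P0: store L5 := 67  bus=[-]  L5: P0=M P1=I P2=I  mem[L5]=81
11. P2: load  L5  bus=[BusRd,Flush]  L5: P0=S P1=I P2=S  mem[L5]=67
12. P0: load  L1  bus=[BusRd]  L1: P0=E P1=I P2=I  mem[L1]=0
13. P1: load  L5  bus=[BusRd]  L5: P0=S P1=S P2=S  mem[L5]=67
14. P2: store L5 := 87  bus=[BusUpgr]  L5: P0=I P1=I P2=M  mem[L5]=67
15. P1: store L5 := 82  bus=[BusRdX,Flush]  L5: P0=I P1=M P2=I  mem[L5]=87
16. P2: store L5 := 8  bus=[BusRdX,Flush]  L5: P0=I P1=I P2=M  mem[L5]=82
17. P1: load  L5  bus=[BusRd,Flush]  L5: P0=I P1=S P2=S  mem[L5]=8
18. P2: store L5 := 44  bus=[BusUpgr]  L5: P0=I P1=I P2=M  mem[L5]=8
19. P2: store L5 := 36  bus=[-]  L5: P0=I P1=I P2=M  mem[L5]=8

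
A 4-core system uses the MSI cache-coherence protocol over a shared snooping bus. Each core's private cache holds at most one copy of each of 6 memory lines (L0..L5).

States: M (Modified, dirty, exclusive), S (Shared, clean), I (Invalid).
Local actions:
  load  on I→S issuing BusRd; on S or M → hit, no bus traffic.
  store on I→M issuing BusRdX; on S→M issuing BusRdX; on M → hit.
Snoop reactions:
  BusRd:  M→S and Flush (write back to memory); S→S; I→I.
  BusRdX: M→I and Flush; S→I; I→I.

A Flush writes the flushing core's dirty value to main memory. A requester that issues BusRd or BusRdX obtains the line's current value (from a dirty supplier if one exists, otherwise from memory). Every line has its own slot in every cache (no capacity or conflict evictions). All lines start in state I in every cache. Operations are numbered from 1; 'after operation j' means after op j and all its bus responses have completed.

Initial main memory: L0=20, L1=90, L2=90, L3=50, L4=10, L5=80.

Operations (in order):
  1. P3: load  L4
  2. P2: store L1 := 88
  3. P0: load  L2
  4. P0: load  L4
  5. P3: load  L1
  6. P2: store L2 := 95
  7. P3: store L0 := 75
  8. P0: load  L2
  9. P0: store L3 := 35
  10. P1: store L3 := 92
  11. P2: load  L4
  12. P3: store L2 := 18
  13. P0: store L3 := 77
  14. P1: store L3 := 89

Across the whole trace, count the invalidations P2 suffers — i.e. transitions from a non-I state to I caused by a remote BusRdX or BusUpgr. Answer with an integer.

  op1 P3: load  L4 → I/I/I/S on L4; bus BusRd; mem=10
  op2 P2: store L1 := 88 → I/I/M/I on L1; bus BusRdX; mem=90
  op3 P0: load  L2 → S/I/I/I on L2; bus BusRd; mem=90
  op4 P0: load  L4 → S/I/I/S on L4; bus BusRd; mem=10
  op5 P3: load  L1 → I/I/S/S on L1; bus BusRd Flush; mem=88
  op6 P2: store L2 := 95 → I/I/M/I on L2; bus BusRdX; mem=90
  op7 P3: store L0 := 75 → I/I/I/M on L0; bus BusRdX; mem=20
  op8 P0: load  L2 → S/I/S/I on L2; bus BusRd Flush; mem=95
  op9 P0: store L3 := 35 → M/I/I/I on L3; bus BusRdX; mem=50
  op10 P1: store L3 := 92 → I/M/I/I on L3; bus BusRdX Flush; mem=35
  op11 P2: load  L4 → S/I/S/S on L4; bus BusRd; mem=10
  op12 P3: store L2 := 18 → I/I/I/M on L2; bus BusRdX; mem=95
  op13 P0: store L3 := 77 → M/I/I/I on L3; bus BusRdX Flush; mem=92
  op14 P1: store L3 := 89 → I/M/I/I on L3; bus BusRdX Flush; mem=77

invalidations = 1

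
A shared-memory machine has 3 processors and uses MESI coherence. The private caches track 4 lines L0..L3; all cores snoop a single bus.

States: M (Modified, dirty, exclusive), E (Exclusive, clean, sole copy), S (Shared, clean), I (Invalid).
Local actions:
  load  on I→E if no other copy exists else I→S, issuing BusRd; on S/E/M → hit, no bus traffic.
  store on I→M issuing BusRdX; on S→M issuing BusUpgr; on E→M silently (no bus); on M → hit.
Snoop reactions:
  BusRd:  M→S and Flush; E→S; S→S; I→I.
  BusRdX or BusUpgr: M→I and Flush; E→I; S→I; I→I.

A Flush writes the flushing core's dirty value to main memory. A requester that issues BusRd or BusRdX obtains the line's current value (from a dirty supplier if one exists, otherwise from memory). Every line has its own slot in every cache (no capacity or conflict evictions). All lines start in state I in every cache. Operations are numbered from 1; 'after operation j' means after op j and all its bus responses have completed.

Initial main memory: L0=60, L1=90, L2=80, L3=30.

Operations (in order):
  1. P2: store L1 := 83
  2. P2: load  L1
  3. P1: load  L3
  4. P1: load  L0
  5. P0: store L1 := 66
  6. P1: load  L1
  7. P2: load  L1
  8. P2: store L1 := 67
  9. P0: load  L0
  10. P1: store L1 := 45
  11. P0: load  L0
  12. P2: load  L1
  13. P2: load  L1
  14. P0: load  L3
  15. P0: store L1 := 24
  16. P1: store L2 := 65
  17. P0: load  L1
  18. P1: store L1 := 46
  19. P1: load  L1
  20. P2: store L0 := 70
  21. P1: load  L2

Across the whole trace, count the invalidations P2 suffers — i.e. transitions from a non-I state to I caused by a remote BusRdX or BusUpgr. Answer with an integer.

invalidations = 3

  op1 P2: store L1 := 83 → I/I/M on L1; bus BusRdX; mem=90
  op2 P2: load  L1 → I/I/M on L1; bus (none); mem=90
  op3 P1: load  L3 → I/E/I on L3; bus BusRd; mem=30
  op4 P1: load  L0 → I/E/I on L0; bus BusRd; mem=60
  op5 P0: store L1 := 66 → M/I/I on L1; bus BusRdX Flush; mem=83
  op6 P1: load  L1 → S/S/I on L1; bus BusRd Flush; mem=66
  op7 P2: load  L1 → S/S/S on L1; bus BusRd; mem=66
  op8 P2: store L1 := 67 → I/I/M on L1; bus BusUpgr; mem=66
  op9 P0: load  L0 → S/S/I on L0; bus BusRd; mem=60
  op10 P1: store L1 := 45 → I/M/I on L1; bus BusRdX Flush; mem=67
  op11 P0: load  L0 → S/S/I on L0; bus (none); mem=60
  op12 P2: load  L1 → I/S/S on L1; bus BusRd Flush; mem=45
  op13 P2: load  L1 → I/S/S on L1; bus (none); mem=45
  op14 P0: load  L3 → S/S/I on L3; bus BusRd; mem=30
  op15 P0: store L1 := 24 → M/I/I on L1; bus BusRdX; mem=45
  op16 P1: store L2 := 65 → I/M/I on L2; bus BusRdX; mem=80
  op17 P0: load  L1 → M/I/I on L1; bus (none); mem=45
  op18 P1: store L1 := 46 → I/M/I on L1; bus BusRdX Flush; mem=24
  op19 P1: load  L1 → I/M/I on L1; bus (none); mem=24
  op20 P2: store L0 := 70 → I/I/M on L0; bus BusRdX; mem=60
  op21 P1: load  L2 → I/M/I on L2; bus (none); mem=80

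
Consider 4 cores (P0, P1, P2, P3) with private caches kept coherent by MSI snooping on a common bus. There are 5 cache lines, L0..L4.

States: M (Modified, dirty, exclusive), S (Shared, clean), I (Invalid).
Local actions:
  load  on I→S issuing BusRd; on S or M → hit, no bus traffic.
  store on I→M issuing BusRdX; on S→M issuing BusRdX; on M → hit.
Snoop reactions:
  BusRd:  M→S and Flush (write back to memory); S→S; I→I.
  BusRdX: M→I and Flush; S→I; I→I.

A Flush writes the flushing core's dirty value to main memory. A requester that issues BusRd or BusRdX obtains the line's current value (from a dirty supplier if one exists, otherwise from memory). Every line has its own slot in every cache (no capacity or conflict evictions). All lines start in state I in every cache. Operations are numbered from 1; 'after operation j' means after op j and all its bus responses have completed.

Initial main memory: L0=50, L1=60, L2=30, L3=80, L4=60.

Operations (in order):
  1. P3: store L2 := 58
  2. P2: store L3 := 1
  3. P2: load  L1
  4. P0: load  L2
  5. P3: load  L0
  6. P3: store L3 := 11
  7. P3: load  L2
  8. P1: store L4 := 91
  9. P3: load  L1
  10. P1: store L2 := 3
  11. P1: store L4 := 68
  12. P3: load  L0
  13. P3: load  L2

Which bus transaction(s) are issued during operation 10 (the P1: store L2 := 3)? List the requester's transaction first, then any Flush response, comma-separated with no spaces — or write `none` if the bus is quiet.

step 1: P3: store L2 := 58  ⟶  IIIM  (L2)  txn=BusRdX  M[L2]=30
step 2: P2: store L3 := 1  ⟶  IIMI  (L3)  txn=BusRdX  M[L3]=80
step 3: P2: load  L1  ⟶  IISI  (L1)  txn=BusRd  M[L1]=60
step 4: P0: load  L2  ⟶  SIIS  (L2)  txn=BusRd+Flush  M[L2]=58
step 5: P3: load  L0  ⟶  IIIS  (L0)  txn=BusRd  M[L0]=50
step 6: P3: store L3 := 11  ⟶  IIIM  (L3)  txn=BusRdX+Flush  M[L3]=1
step 7: P3: load  L2  ⟶  SIIS  (L2)  txn=∅  M[L2]=58
step 8: P1: store L4 := 91  ⟶  IMII  (L4)  txn=BusRdX  M[L4]=60
step 9: P3: load  L1  ⟶  IISS  (L1)  txn=BusRd  M[L1]=60
step 10: P1: store L2 := 3  ⟶  IMII  (L2)  txn=BusRdX  M[L2]=58
step 11: P1: store L4 := 68  ⟶  IMII  (L4)  txn=∅  M[L4]=60
step 12: P3: load  L0  ⟶  IIIS  (L0)  txn=∅  M[L0]=50
step 13: P3: load  L2  ⟶  ISIS  (L2)  txn=BusRd+Flush  M[L2]=3

bus = BusRdX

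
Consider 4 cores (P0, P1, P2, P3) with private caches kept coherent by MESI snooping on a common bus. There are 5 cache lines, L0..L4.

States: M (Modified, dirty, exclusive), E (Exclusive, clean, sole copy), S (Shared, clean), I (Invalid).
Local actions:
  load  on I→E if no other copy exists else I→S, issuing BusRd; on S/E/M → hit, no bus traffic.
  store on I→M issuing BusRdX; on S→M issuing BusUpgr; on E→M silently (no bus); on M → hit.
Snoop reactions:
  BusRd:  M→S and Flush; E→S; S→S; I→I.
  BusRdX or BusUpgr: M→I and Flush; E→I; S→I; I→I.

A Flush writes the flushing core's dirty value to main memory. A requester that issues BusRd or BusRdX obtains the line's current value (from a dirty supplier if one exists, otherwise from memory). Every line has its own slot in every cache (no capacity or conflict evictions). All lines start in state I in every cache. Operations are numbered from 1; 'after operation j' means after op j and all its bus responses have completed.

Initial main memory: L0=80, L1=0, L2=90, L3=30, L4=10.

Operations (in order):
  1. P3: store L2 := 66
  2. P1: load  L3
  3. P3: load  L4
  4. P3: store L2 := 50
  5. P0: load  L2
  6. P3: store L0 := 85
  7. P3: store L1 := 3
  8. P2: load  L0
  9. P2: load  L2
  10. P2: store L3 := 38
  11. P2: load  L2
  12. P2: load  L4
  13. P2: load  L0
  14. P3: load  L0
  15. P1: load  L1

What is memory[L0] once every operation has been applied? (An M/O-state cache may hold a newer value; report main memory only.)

memory[L0] = 85

[1] P3: store L2 := 66 | P0:I, P1:I, P2:I, P3:M(66) | bus: BusRdX
[2] P1: load  L3 | P0:I, P1:E(30), P2:I, P3:I | bus: BusRd
[3] P3: load  L4 | P0:I, P1:I, P2:I, P3:E(10) | bus: BusRd
[4] P3: store L2 := 50 | P0:I, P1:I, P2:I, P3:M(50) | bus: none
[5] P0: load  L2 | P0:S(50), P1:I, P2:I, P3:S(50) | bus: BusRd,Flush
[6] P3: store L0 := 85 | P0:I, P1:I, P2:I, P3:M(85) | bus: BusRdX
[7] P3: store L1 := 3 | P0:I, P1:I, P2:I, P3:M(3) | bus: BusRdX
[8] P2: load  L0 | P0:I, P1:I, P2:S(85), P3:S(85) | bus: BusRd,Flush
[9] P2: load  L2 | P0:S(50), P1:I, P2:S(50), P3:S(50) | bus: BusRd
[10] P2: store L3 := 38 | P0:I, P1:I, P2:M(38), P3:I | bus: BusRdX
[11] P2: load  L2 | P0:S(50), P1:I, P2:S(50), P3:S(50) | bus: none
[12] P2: load  L4 | P0:I, P1:I, P2:S(10), P3:S(10) | bus: BusRd
[13] P2: load  L0 | P0:I, P1:I, P2:S(85), P3:S(85) | bus: none
[14] P3: load  L0 | P0:I, P1:I, P2:S(85), P3:S(85) | bus: none
[15] P1: load  L1 | P0:I, P1:S(3), P2:I, P3:S(3) | bus: BusRd,Flush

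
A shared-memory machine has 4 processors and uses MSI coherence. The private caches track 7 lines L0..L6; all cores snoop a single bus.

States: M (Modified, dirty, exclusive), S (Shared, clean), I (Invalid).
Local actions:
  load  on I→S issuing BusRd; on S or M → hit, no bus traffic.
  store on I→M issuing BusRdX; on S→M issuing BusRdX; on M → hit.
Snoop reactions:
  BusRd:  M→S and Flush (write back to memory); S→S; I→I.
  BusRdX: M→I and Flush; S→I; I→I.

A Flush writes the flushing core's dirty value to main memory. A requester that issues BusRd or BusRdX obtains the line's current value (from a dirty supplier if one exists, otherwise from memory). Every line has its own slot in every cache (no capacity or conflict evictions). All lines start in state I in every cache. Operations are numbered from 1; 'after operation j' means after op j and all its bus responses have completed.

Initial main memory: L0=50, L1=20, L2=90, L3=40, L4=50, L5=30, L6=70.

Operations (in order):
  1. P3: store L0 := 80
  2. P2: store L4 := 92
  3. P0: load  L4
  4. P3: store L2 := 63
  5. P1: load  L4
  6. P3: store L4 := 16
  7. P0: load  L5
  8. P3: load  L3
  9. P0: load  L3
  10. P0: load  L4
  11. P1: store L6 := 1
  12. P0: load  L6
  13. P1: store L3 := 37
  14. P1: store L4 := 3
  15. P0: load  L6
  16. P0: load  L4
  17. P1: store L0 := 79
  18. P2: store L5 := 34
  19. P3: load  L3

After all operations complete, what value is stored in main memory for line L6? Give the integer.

memory[L6] = 1

1. P3: store L0 := 80  bus=[BusRdX]  L0: P0=I P1=I P2=I P3=M  mem[L0]=50
2. P2: store L4 := 92  bus=[BusRdX]  L4: P0=I P1=I P2=M P3=I  mem[L4]=50
3. P0: load  L4  bus=[BusRd,Flush]  L4: P0=S P1=I P2=S P3=I  mem[L4]=92
4. P3: store L2 := 63  bus=[BusRdX]  L2: P0=I P1=I P2=I P3=M  mem[L2]=90
5. P1: load  L4  bus=[BusRd]  L4: P0=S P1=S P2=S P3=I  mem[L4]=92
6. P3: store L4 := 16  bus=[BusRdX]  L4: P0=I P1=I P2=I P3=M  mem[L4]=92
7. P0: load  L5  bus=[BusRd]  L5: P0=S P1=I P2=I P3=I  mem[L5]=30
8. P3: load  L3  bus=[BusRd]  L3: P0=I P1=I P2=I P3=S  mem[L3]=40
9. P0: load  L3  bus=[BusRd]  L3: P0=S P1=I P2=I P3=S  mem[L3]=40
10. P0: load  L4  bus=[BusRd,Flush]  L4: P0=S P1=I P2=I P3=S  mem[L4]=16
11. P1: store L6 := 1  bus=[BusRdX]  L6: P0=I P1=M P2=I P3=I  mem[L6]=70
12. P0: load  L6  bus=[BusRd,Flush]  L6: P0=S P1=S P2=I P3=I  mem[L6]=1
13. P1: store L3 := 37  bus=[BusRdX]  L3: P0=I P1=M P2=I P3=I  mem[L3]=40
14. P1: store L4 := 3  bus=[BusRdX]  L4: P0=I P1=M P2=I P3=I  mem[L4]=16
15. P0: load  L6  bus=[-]  L6: P0=S P1=S P2=I P3=I  mem[L6]=1
16. P0: load  L4  bus=[BusRd,Flush]  L4: P0=S P1=S P2=I P3=I  mem[L4]=3
17. P1: store L0 := 79  bus=[BusRdX,Flush]  L0: P0=I P1=M P2=I P3=I  mem[L0]=80
18. P2: store L5 := 34  bus=[BusRdX]  L5: P0=I P1=I P2=M P3=I  mem[L5]=30
19. P3: load  L3  bus=[BusRd,Flush]  L3: P0=I P1=S P2=I P3=S  mem[L3]=37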